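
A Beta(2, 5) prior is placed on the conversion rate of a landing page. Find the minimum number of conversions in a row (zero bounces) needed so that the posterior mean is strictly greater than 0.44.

k = 2

After k conversions and 0 bounces the posterior is Beta(2+k, 5), with mean (2+k)/(2+5+k).
Set (2+k)/(7+k) > 0.44 and solve: k > (0.44·7 − 2)/(1 − 0.44) = 1.929.
The smallest integer exceeding 1.929 is 2, and checking k=2: (4)/(9) = 0.4444 > 0.44.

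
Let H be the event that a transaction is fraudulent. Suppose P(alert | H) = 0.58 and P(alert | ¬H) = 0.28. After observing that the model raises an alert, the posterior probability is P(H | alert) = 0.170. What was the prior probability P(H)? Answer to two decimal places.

P(H) = 0.09

In odds form, posterior odds = prior odds × likelihood ratio, so prior odds = posterior odds ÷ LR.
Posterior odds = 0.170/(1−0.170) = 0.2048. LR = 0.58/0.28 = 2.0714.
Prior odds = 0.2048/2.0714 = 0.0989, so P(H) = 0.0989/(1+0.0989) ≈ 0.09.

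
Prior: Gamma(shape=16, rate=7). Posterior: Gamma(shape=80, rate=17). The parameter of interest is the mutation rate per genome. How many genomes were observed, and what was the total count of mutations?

A Gamma(α, β) prior (rate parametrization) on a Poisson rate with n observations summing to S gives posterior Gamma(α+S, β+n).
Matching: Σxᵢ = 80 − 16 = 64 and n = 17 − 7 = 10.

n = 10 genomes with total 64 mutations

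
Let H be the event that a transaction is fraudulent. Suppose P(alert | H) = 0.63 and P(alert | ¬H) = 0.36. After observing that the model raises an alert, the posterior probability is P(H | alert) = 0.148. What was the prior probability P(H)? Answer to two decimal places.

P(H) = 0.09

In odds form, posterior odds = prior odds × likelihood ratio, so prior odds = posterior odds ÷ LR.
Posterior odds = 0.148/(1−0.148) = 0.1737. LR = 0.63/0.36 = 1.7500.
Prior odds = 0.1737/1.7500 = 0.0993, so P(H) = 0.0993/(1+0.0993) ≈ 0.09.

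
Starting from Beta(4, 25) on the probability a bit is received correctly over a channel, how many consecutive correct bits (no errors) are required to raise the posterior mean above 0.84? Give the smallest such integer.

k = 128

After k correct bits and 0 errors the posterior is Beta(4+k, 25), with mean (4+k)/(4+25+k).
Set (4+k)/(29+k) > 0.84 and solve: k > (0.84·29 − 4)/(1 − 0.84) = 127.250.
The smallest integer exceeding 127.250 is 128, and checking k=128: (132)/(157) = 0.8408 > 0.84.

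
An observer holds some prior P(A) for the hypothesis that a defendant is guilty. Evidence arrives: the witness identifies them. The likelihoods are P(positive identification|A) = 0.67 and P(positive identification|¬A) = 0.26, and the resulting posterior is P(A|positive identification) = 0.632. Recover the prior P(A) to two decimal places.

P(A) = 0.40

In odds form, posterior odds = prior odds × likelihood ratio, so prior odds = posterior odds ÷ LR.
Posterior odds = 0.632/(1−0.632) = 1.7174. LR = 0.67/0.26 = 2.5769.
Prior odds = 1.7174/2.5769 = 0.6665, so P(A) = 0.6665/(1+0.6665) ≈ 0.40.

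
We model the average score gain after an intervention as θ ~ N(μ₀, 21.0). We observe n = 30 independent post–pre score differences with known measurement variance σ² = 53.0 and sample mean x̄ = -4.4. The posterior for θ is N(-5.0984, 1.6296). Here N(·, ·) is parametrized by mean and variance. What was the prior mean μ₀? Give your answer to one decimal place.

μ₀ = -13.4

With known observation variance, the Normal–Normal posterior has precision τ_n = τ₀ + n/σ² and mean μ_n = (τ₀μ₀ + (n/σ²)x̄)/τ_n.
Here τ₀ = 1/21.0 = 0.047619 and τ_data = 30/53.0 = 0.566038, so τ_n = 0.613657.
Rearranging for μ₀: μ₀ = (μ_n·τ_n − τ_data·x̄)/τ₀ = (-5.0984·0.613657 − 0.566038·-4.4) / 0.047619 = -0.638102/0.047619 ≈ -13.4.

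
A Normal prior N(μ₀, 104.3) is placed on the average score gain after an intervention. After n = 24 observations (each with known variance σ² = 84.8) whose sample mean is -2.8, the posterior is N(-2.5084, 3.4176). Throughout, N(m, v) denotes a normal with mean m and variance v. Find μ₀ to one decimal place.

μ₀ = 6.1

With known observation variance, the Normal–Normal posterior has precision τ_n = τ₀ + n/σ² and mean μ_n = (τ₀μ₀ + (n/σ²)x̄)/τ_n.
Here τ₀ = 1/104.3 = 0.009588 and τ_data = 24/84.8 = 0.283019, so τ_n = 0.292607.
Rearranging for μ₀: μ₀ = (μ_n·τ_n − τ_data·x̄)/τ₀ = (-2.5084·0.292607 − 0.283019·-2.8) / 0.009588 = 0.058478/0.009588 ≈ 6.1.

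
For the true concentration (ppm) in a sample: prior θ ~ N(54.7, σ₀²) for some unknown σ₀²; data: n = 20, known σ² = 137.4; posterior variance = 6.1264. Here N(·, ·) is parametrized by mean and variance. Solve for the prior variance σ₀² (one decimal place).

For the Normal–Normal model with known σ², precisions add: τ_n = τ₀ + n/σ².
So 1/σ₀² = 1/6.1264 − 20/137.4 = 0.163228 − 0.145560 = 0.017668.
Hence σ₀² = 1/0.017668 ≈ 56.6.

σ₀² = 56.6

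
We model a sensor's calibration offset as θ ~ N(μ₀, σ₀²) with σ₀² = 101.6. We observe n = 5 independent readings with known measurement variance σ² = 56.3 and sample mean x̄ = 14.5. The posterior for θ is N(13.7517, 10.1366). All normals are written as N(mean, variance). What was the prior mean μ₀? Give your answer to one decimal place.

μ₀ = 7.0

With known observation variance, the Normal–Normal posterior has precision τ_n = τ₀ + n/σ² and mean μ_n = (τ₀μ₀ + (n/σ²)x̄)/τ_n.
Here τ₀ = 1/101.6 = 0.009843 and τ_data = 5/56.3 = 0.088810, so τ_n = 0.098653.
Rearranging for μ₀: μ₀ = (μ_n·τ_n − τ_data·x̄)/τ₀ = (13.7517·0.098653 − 0.088810·14.5) / 0.009843 = 0.068901/0.009843 ≈ 7.0.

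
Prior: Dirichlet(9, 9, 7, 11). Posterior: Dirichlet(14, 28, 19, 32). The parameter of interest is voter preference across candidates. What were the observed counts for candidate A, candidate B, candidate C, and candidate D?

For a Dirichlet(α) prior with multinomial counts c, the posterior is Dirichlet(α + c) componentwise.
Counts are posterior − prior componentwise: 14−9=5, 28−9=19, 19−7=12, 32−11=21.

counts (5, 19, 12, 21)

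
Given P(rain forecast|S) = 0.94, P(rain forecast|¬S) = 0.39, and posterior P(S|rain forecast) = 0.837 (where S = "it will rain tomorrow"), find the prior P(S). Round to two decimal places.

In odds form, posterior odds = prior odds × likelihood ratio, so prior odds = posterior odds ÷ LR.
Posterior odds = 0.837/(1−0.837) = 5.1350. LR = 0.94/0.39 = 2.4103.
Prior odds = 5.1350/2.4103 = 2.1304, so P(S) = 2.1304/(1+2.1304) ≈ 0.68.

P(S) = 0.68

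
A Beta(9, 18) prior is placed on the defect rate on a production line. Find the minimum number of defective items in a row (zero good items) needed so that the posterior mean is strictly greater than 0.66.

k = 26

After k defective items and 0 good items the posterior is Beta(9+k, 18), with mean (9+k)/(9+18+k).
Set (9+k)/(27+k) > 0.66 and solve: k > (0.66·27 − 9)/(1 − 0.66) = 25.941.
The smallest integer exceeding 25.941 is 26.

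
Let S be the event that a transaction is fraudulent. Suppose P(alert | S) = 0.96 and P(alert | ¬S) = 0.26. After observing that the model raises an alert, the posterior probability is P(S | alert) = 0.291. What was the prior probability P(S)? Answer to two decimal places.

Bayes' rule in odds form gives O(S|E) = O(S)·[P(E|S)/P(E|¬S)], hence O(S) = O(S|E)/LR.
Posterior odds = 0.291/(1−0.291) = 0.4104. LR = 0.96/0.26 = 3.6923.
Prior odds = 0.4104/3.6923 = 0.1112, so P(S) = 0.1112/(1+0.1112) ≈ 0.10.

P(S) = 0.10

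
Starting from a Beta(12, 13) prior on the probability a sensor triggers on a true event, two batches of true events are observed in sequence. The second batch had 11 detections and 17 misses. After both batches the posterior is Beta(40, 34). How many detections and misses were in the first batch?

Because Beta–binomial updating is additive in the counts, the combined data contributed (α_post−α_prior, β_post−β_prior) successes and failures.
Total across both batches: 40−12=28 detections, 34−13=21 misses.
Subtract the second batch: 28−11=17 detections and 21−17=4 misses.

17 detections and 4 misses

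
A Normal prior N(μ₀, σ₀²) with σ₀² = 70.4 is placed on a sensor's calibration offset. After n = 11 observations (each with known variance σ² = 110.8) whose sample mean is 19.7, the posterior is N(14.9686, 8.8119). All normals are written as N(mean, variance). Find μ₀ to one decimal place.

μ₀ = -18.1

The posterior mean is a precision-weighted average: μ_n = (τ₀μ₀ + τ_data·x̄)/(τ₀+τ_data), with τ₀=1/σ₀² and τ_data=n/σ².
Here τ₀ = 1/70.4 = 0.014205 and τ_data = 11/110.8 = 0.099278, so τ_n = 0.113483.
Rearranging for μ₀: μ₀ = (μ_n·τ_n − τ_data·x̄)/τ₀ = (14.9686·0.113483 − 0.099278·19.7) / 0.014205 = -0.257095/0.014205 ≈ -18.1.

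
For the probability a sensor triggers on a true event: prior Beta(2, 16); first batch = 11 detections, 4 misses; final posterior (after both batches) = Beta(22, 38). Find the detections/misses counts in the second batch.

9 detections and 18 misses

Sequential conjugate updates are equivalent to a single update on the pooled data, so total successes = posterior α − prior α and total failures = posterior β − prior β.
Total across both batches: 22−2=20 detections, 38−16=22 misses.
Subtract the first batch: 20−11=9 detections and 22−4=18 misses.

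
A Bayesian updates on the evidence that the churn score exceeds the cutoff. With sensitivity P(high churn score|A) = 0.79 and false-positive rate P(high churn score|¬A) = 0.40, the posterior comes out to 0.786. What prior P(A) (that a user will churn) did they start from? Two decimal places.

P(A) = 0.65

Bayes' rule in odds form gives O(A|E) = O(A)·[P(E|A)/P(E|¬A)], hence O(A) = O(A|E)/LR.
Posterior odds = 0.786/(1−0.786) = 3.6729. LR = 0.79/0.40 = 1.9750.
Prior odds = 3.6729/1.9750 = 1.8597, so P(A) = 1.8597/(1+1.8597) ≈ 0.65.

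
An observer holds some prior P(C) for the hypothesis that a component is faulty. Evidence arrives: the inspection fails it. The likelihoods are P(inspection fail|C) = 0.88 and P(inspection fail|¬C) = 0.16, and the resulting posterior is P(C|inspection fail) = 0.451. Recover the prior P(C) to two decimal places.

In odds form, posterior odds = prior odds × likelihood ratio, so prior odds = posterior odds ÷ LR.
Posterior odds = 0.451/(1−0.451) = 0.8215. LR = 0.88/0.16 = 5.5000.
Prior odds = 0.8215/5.5000 = 0.1494, so P(C) = 0.1494/(1+0.1494) ≈ 0.13.

P(C) = 0.13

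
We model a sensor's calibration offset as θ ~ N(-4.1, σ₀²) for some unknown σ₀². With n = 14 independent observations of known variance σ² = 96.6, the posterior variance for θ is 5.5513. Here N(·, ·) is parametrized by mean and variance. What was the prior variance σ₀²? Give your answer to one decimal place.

σ₀² = 28.4

Posterior precision equals prior precision plus data precision: 1/σ_n² = 1/σ₀² + n/σ².
So 1/σ₀² = 1/5.5513 − 14/96.6 = 0.180138 − 0.144928 = 0.035210.
Hence σ₀² = 1/0.035210 ≈ 28.4.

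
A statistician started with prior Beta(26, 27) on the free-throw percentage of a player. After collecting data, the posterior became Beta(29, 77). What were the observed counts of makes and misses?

3 makes and 50 misses

Under Beta–binomial conjugacy the posterior parameters are (α+s, β+f).
So s = 29 − 26 = 3 and f = 77 − 27 = 50.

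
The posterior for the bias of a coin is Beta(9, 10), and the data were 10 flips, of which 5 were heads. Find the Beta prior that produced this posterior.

Beta(4, 5)

A Beta(a, b) prior with s successes and f failures in binomial data gives a Beta(a+s, b+f) posterior.
So a = 9 − 5 = 4 and b = 10 − 5 = 5.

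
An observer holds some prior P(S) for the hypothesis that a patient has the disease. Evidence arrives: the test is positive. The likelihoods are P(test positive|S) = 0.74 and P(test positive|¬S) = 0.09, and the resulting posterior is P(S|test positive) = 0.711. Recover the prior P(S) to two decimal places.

Bayes' rule in odds form gives O(S|E) = O(S)·[P(E|S)/P(E|¬S)], hence O(S) = O(S|E)/LR.
Posterior odds = 0.711/(1−0.711) = 2.4602. LR = 0.74/0.09 = 8.2222.
Prior odds = 2.4602/8.2222 = 0.2992, so P(S) = 0.2992/(1+0.2992) ≈ 0.23.

P(S) = 0.23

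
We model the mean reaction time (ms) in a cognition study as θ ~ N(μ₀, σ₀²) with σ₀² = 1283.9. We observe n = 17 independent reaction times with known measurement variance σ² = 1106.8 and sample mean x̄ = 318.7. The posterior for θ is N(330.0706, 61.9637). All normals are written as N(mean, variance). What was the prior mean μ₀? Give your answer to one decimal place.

μ₀ = 554.3

With known observation variance, the Normal–Normal posterior has precision τ_n = τ₀ + n/σ² and mean μ_n = (τ₀μ₀ + (n/σ²)x̄)/τ_n.
Here τ₀ = 1/1283.9 = 0.000779 and τ_data = 17/1106.8 = 0.015360, so τ_n = 0.016139.
Rearranging for μ₀: μ₀ = (μ_n·τ_n − τ_data·x̄)/τ₀ = (330.0706·0.016139 − 0.015360·318.7) / 0.000779 = 0.431777/0.000779 ≈ 554.3.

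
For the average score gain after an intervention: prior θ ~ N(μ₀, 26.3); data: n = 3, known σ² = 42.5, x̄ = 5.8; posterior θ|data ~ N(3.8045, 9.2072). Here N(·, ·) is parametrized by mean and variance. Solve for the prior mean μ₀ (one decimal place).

The posterior mean is a precision-weighted average: μ_n = (τ₀μ₀ + τ_data·x̄)/(τ₀+τ_data), with τ₀=1/σ₀² and τ_data=n/σ².
Here τ₀ = 1/26.3 = 0.038023 and τ_data = 3/42.5 = 0.070588, so τ_n = 0.108611.
Rearranging for μ₀: μ₀ = (μ_n·τ_n − τ_data·x̄)/τ₀ = (3.8045·0.108611 − 0.070588·5.8) / 0.038023 = 0.003800/0.038023 ≈ 0.1.

μ₀ = 0.1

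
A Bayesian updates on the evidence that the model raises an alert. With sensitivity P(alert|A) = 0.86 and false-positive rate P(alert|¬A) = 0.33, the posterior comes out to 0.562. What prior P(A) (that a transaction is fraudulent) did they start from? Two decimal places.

In odds form, posterior odds = prior odds × likelihood ratio, so prior odds = posterior odds ÷ LR.
Posterior odds = 0.562/(1−0.562) = 1.2831. LR = 0.86/0.33 = 2.6061.
Prior odds = 1.2831/2.6061 = 0.4923, so P(A) = 0.4923/(1+0.4923) ≈ 0.33.

P(A) = 0.33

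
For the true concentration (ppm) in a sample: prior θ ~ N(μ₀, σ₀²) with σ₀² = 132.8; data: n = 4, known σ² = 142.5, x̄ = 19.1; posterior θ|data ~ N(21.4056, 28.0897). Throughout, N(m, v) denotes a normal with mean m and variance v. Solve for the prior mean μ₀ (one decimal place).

μ₀ = 30.0

With known observation variance, the Normal–Normal posterior has precision τ_n = τ₀ + n/σ² and mean μ_n = (τ₀μ₀ + (n/σ²)x̄)/τ_n.
Here τ₀ = 1/132.8 = 0.007530 and τ_data = 4/142.5 = 0.028070, so τ_n = 0.035600.
Rearranging for μ₀: μ₀ = (μ_n·τ_n − τ_data·x̄)/τ₀ = (21.4056·0.035600 − 0.028070·19.1) / 0.007530 = 0.225902/0.007530 ≈ 30.0.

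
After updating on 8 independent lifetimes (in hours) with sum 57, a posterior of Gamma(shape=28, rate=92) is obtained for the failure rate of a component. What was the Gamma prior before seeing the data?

Gamma–exponential conjugacy: posterior shape = α + n, posterior rate = β + Σtᵢ.
So α = 28 − 8 = 20 and β = 92 − 57 = 35.

Gamma(shape=20, rate=35)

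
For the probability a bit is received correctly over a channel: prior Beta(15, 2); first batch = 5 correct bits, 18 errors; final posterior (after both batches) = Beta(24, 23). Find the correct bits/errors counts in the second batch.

4 correct bits and 3 errors

Sequential conjugate updates are equivalent to a single update on the pooled data, so total successes = posterior α − prior α and total failures = posterior β − prior β.
Total across both batches: 24−15=9 correct bits, 23−2=21 errors.
Subtract the first batch: 9−5=4 correct bits and 21−18=3 errors.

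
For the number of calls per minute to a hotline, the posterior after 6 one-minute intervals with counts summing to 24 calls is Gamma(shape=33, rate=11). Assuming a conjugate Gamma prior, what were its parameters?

Gamma(shape=9, rate=5)

A Gamma(α, β) prior (rate parametrization) on a Poisson rate with n observations summing to S gives posterior Gamma(α+S, β+n).
So α = 33 − 24 = 9 and β = 11 − 6 = 5.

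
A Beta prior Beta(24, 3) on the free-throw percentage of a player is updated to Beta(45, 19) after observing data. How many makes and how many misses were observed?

A Beta(a, b) prior with s successes and f failures in binomial data gives a Beta(a+s, b+f) posterior.
So s = 45 − 24 = 21 and f = 19 − 3 = 16.

21 makes and 16 misses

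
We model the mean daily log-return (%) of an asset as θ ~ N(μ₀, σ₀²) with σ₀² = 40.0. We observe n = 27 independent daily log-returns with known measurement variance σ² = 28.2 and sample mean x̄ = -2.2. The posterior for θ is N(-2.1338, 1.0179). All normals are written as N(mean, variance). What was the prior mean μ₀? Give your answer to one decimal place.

The posterior mean is a precision-weighted average: μ_n = (τ₀μ₀ + τ_data·x̄)/(τ₀+τ_data), with τ₀=1/σ₀² and τ_data=n/σ².
Here τ₀ = 1/40.0 = 0.025000 and τ_data = 27/28.2 = 0.957447, so τ_n = 0.982447.
Rearranging for μ₀: μ₀ = (μ_n·τ_n − τ_data·x̄)/τ₀ = (-2.1338·0.982447 − 0.957447·-2.2) / 0.025000 = 0.010038/0.025000 ≈ 0.4.

μ₀ = 0.4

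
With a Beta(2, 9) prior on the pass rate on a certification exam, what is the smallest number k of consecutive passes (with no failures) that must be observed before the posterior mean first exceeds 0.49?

After k passes and 0 failures the posterior is Beta(2+k, 9), with mean (2+k)/(2+9+k).
Set (2+k)/(11+k) > 0.49 and solve: k > (0.49·11 − 2)/(1 − 0.49) = 6.647.
The smallest integer exceeding 6.647 is 7, and checking k=7: (9)/(18) = 0.5000 > 0.49.

k = 7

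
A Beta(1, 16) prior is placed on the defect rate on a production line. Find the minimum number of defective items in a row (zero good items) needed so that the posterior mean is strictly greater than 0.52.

k = 17

After k defective items and 0 good items the posterior is Beta(1+k, 16), with mean (1+k)/(1+16+k).
Set (1+k)/(17+k) > 0.52 and solve: k > (0.52·17 − 1)/(1 − 0.52) = 16.333.
The smallest integer exceeding 16.333 is 17, and checking k=17: (18)/(34) = 0.5294 > 0.52.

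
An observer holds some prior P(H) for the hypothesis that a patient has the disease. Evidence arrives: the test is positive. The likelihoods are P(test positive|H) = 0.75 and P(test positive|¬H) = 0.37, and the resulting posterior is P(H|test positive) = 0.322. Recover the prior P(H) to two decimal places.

In odds form, posterior odds = prior odds × likelihood ratio, so prior odds = posterior odds ÷ LR.
Posterior odds = 0.322/(1−0.322) = 0.4749. LR = 0.75/0.37 = 2.0270.
Prior odds = 0.4749/2.0270 = 0.2343, so P(H) = 0.2343/(1+0.2343) ≈ 0.19.

P(H) = 0.19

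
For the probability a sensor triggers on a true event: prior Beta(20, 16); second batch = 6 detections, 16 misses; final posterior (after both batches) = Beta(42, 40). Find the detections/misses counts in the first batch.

Because Beta–binomial updating is additive in the counts, the combined data contributed (α_post−α_prior, β_post−β_prior) successes and failures.
Total across both batches: 42−20=22 detections, 40−16=24 misses.
Subtract the second batch: 22−6=16 detections and 24−16=8 misses.

16 detections and 8 misses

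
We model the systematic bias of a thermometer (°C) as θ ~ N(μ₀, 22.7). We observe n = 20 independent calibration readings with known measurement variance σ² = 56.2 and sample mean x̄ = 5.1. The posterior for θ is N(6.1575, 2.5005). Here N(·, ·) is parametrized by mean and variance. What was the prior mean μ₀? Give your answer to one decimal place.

The posterior mean is a precision-weighted average: μ_n = (τ₀μ₀ + τ_data·x̄)/(τ₀+τ_data), with τ₀=1/σ₀² and τ_data=n/σ².
Here τ₀ = 1/22.7 = 0.044053 and τ_data = 20/56.2 = 0.355872, so τ_n = 0.399925.
Rearranging for μ₀: μ₀ = (μ_n·τ_n − τ_data·x̄)/τ₀ = (6.1575·0.399925 − 0.355872·5.1) / 0.044053 = 0.647591/0.044053 ≈ 14.7.

μ₀ = 14.7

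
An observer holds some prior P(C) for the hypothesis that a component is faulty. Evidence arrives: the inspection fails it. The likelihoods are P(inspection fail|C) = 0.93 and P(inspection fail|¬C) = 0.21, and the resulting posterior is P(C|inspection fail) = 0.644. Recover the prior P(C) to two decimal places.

P(C) = 0.29

Bayes' rule in odds form gives O(C|E) = O(C)·[P(E|C)/P(E|¬C)], hence O(C) = O(C|E)/LR.
Posterior odds = 0.644/(1−0.644) = 1.8090. LR = 0.93/0.21 = 4.4286.
Prior odds = 1.8090/4.4286 = 0.4085, so P(C) = 0.4085/(1+0.4085) ≈ 0.29.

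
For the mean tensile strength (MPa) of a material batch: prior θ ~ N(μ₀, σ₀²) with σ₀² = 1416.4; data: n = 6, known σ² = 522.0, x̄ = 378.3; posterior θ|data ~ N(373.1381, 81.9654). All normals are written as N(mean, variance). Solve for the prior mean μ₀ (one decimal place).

μ₀ = 289.1

The posterior mean is a precision-weighted average: μ_n = (τ₀μ₀ + τ_data·x̄)/(τ₀+τ_data), with τ₀=1/σ₀² and τ_data=n/σ².
Here τ₀ = 1/1416.4 = 0.000706 and τ_data = 6/522.0 = 0.011494, so τ_n = 0.012200.
Rearranging for μ₀: μ₀ = (μ_n·τ_n − τ_data·x̄)/τ₀ = (373.1381·0.012200 − 0.011494·378.3) / 0.000706 = 0.204105/0.000706 ≈ 289.1.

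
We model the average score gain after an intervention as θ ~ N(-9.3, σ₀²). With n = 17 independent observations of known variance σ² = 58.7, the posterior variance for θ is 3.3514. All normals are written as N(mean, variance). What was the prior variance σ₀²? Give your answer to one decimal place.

σ₀² = 114.0

For the Normal–Normal model with known σ², precisions add: τ_n = τ₀ + n/σ².
So 1/σ₀² = 1/3.3514 − 17/58.7 = 0.298383 − 0.289608 = 0.008775.
Hence σ₀² = 1/0.008775 ≈ 114.0.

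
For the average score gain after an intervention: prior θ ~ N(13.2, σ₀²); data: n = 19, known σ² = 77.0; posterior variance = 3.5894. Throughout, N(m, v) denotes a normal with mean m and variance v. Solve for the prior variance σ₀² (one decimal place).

σ₀² = 31.4

For the Normal–Normal model with known σ², precisions add: τ_n = τ₀ + n/σ².
So 1/σ₀² = 1/3.5894 − 19/77.0 = 0.278598 − 0.246753 = 0.031845.
Hence σ₀² = 1/0.031845 ≈ 31.4.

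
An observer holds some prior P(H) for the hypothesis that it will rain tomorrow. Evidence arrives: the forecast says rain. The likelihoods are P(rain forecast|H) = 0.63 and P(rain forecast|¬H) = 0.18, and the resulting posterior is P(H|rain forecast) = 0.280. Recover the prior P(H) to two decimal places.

Bayes' rule in odds form gives O(H|E) = O(H)·[P(E|H)/P(E|¬H)], hence O(H) = O(H|E)/LR.
Posterior odds = 0.280/(1−0.280) = 0.3889. LR = 0.63/0.18 = 3.5000.
Prior odds = 0.3889/3.5000 = 0.1111, so P(H) = 0.1111/(1+0.1111) ≈ 0.10.

P(H) = 0.10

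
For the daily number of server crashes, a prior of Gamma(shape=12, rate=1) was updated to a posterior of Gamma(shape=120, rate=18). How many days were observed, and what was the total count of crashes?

A Gamma(α, β) prior (rate parametrization) on a Poisson rate with n observations summing to S gives posterior Gamma(α+S, β+n).
Matching: Σxᵢ = 120 − 12 = 108 and n = 18 − 1 = 17.

n = 17 days with total 108 crashes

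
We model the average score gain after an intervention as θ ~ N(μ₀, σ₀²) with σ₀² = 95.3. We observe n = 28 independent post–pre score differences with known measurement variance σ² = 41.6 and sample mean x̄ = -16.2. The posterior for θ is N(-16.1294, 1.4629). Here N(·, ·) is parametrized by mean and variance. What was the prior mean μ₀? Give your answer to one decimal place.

μ₀ = -11.6

The posterior mean is a precision-weighted average: μ_n = (τ₀μ₀ + τ_data·x̄)/(τ₀+τ_data), with τ₀=1/σ₀² and τ_data=n/σ².
Here τ₀ = 1/95.3 = 0.010493 and τ_data = 28/41.6 = 0.673077, so τ_n = 0.683570.
Rearranging for μ₀: μ₀ = (μ_n·τ_n − τ_data·x̄)/τ₀ = (-16.1294·0.683570 − 0.673077·-16.2) / 0.010493 = -0.121727/0.010493 ≈ -11.6.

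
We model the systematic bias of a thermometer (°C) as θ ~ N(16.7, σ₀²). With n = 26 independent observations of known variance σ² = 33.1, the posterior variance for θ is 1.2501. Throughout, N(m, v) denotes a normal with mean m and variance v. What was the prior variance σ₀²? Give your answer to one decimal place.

Posterior precision equals prior precision plus data precision: 1/σ_n² = 1/σ₀² + n/σ².
So 1/σ₀² = 1/1.2501 − 26/33.1 = 0.799936 − 0.785498 = 0.014438.
Hence σ₀² = 1/0.014438 ≈ 69.3.

σ₀² = 69.3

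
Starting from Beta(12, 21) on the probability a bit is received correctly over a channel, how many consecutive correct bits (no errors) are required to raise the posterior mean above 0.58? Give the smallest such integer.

After k correct bits and 0 errors the posterior is Beta(12+k, 21), with mean (12+k)/(12+21+k).
Set (12+k)/(33+k) > 0.58 and solve: k > (0.58·33 − 12)/(1 − 0.58) = 17.000.
The smallest integer exceeding 17.000 is 18, and checking k=18: (30)/(51) = 0.5882 > 0.58.

k = 18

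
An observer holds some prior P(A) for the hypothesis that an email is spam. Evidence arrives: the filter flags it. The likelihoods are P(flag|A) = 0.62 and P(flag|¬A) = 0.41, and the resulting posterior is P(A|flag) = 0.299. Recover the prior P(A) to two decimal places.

In odds form, posterior odds = prior odds × likelihood ratio, so prior odds = posterior odds ÷ LR.
Posterior odds = 0.299/(1−0.299) = 0.4265. LR = 0.62/0.41 = 1.5122.
Prior odds = 0.4265/1.5122 = 0.2820, so P(A) = 0.2820/(1+0.2820) ≈ 0.22.

P(A) = 0.22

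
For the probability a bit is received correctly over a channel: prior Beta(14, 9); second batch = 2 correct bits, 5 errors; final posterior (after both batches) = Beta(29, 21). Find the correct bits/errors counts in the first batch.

13 correct bits and 7 errors

Because Beta–binomial updating is additive in the counts, the combined data contributed (α_post−α_prior, β_post−β_prior) successes and failures.
Total across both batches: 29−14=15 correct bits, 21−9=12 errors.
Subtract the second batch: 15−2=13 correct bits and 12−5=7 errors.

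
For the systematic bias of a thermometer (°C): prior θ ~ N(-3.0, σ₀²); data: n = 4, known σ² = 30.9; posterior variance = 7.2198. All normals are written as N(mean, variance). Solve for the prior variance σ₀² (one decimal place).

Posterior precision equals prior precision plus data precision: 1/σ_n² = 1/σ₀² + n/σ².
So 1/σ₀² = 1/7.2198 − 4/30.9 = 0.138508 − 0.129450 = 0.009058.
Hence σ₀² = 1/0.009058 ≈ 110.4.

σ₀² = 110.4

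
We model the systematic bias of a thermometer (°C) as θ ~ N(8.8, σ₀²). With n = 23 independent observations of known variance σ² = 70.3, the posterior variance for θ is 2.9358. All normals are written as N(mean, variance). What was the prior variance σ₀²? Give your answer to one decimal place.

σ₀² = 74.3

Posterior precision equals prior precision plus data precision: 1/σ_n² = 1/σ₀² + n/σ².
So 1/σ₀² = 1/2.9358 − 23/70.3 = 0.340623 − 0.327169 = 0.013454.
Hence σ₀² = 1/0.013454 ≈ 74.3.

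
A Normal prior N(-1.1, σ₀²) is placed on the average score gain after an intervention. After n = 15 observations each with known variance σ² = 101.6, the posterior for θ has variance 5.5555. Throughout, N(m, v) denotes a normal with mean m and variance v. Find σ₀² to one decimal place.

Posterior precision equals prior precision plus data precision: 1/σ_n² = 1/σ₀² + n/σ².
So 1/σ₀² = 1/5.5555 − 15/101.6 = 0.180002 − 0.147638 = 0.032364.
Hence σ₀² = 1/0.032364 ≈ 30.9.

σ₀² = 30.9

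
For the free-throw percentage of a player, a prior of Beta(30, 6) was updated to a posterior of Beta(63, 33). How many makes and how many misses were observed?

33 makes and 27 misses

Under Beta–binomial conjugacy the posterior parameters are (α+s, β+f).
Match parameters: s=63−30=33, f=33−6=27.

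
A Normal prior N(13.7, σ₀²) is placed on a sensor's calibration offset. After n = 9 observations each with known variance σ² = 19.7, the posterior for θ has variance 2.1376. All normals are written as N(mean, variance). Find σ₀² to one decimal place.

σ₀² = 91.2

For the Normal–Normal model with known σ², precisions add: τ_n = τ₀ + n/σ².
So 1/σ₀² = 1/2.1376 − 9/19.7 = 0.467814 − 0.456853 = 0.010961.
Hence σ₀² = 1/0.010961 ≈ 91.2.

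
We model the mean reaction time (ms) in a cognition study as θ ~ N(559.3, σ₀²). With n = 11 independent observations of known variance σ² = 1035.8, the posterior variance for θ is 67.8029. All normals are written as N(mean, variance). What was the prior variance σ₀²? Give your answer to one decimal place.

For the Normal–Normal model with known σ², precisions add: τ_n = τ₀ + n/σ².
So 1/σ₀² = 1/67.8029 − 11/1035.8 = 0.014749 − 0.010620 = 0.004129.
Hence σ₀² = 1/0.004129 ≈ 242.2.

σ₀² = 242.2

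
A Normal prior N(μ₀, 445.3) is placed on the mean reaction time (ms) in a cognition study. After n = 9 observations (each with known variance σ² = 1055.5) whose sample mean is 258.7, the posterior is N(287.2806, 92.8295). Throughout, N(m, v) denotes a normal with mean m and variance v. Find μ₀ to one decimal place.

μ₀ = 395.8

The posterior mean is a precision-weighted average: μ_n = (τ₀μ₀ + τ_data·x̄)/(τ₀+τ_data), with τ₀=1/σ₀² and τ_data=n/σ².
Here τ₀ = 1/445.3 = 0.002246 and τ_data = 9/1055.5 = 0.008527, so τ_n = 0.010773.
Rearranging for μ₀: μ₀ = (μ_n·τ_n − τ_data·x̄)/τ₀ = (287.2806·0.010773 − 0.008527·258.7) / 0.002246 = 0.888939/0.002246 ≈ 395.8.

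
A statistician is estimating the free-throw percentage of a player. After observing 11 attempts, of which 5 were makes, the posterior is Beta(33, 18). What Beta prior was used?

Beta(28, 12)

Under Beta–binomial conjugacy the posterior parameters are (a+s, b+f).
So a = 33 − 5 = 28 and b = 18 − 6 = 12.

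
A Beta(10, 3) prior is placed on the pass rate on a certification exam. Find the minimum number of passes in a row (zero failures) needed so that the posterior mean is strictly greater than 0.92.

k = 25

After k passes and 0 failures the posterior is Beta(10+k, 3), with mean (10+k)/(10+3+k).
Set (10+k)/(13+k) > 0.92 and solve: k > (0.92·13 − 10)/(1 − 0.92) = 24.500.
The smallest integer exceeding 24.500 is 25.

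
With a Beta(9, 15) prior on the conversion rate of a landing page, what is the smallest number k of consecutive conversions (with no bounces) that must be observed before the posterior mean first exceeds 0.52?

After k conversions and 0 bounces the posterior is Beta(9+k, 15), with mean (9+k)/(9+15+k).
Set (9+k)/(24+k) > 0.52 and solve: k > (0.52·24 − 9)/(1 − 0.52) = 7.250.
The smallest integer exceeding 7.250 is 8.

k = 8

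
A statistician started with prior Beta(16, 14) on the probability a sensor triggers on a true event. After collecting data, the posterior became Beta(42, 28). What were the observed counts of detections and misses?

26 detections and 14 misses

Beta is conjugate to the binomial likelihood: posterior = Beta(a+s, b+f).
Match parameters: s=42−16=26, f=28−14=14.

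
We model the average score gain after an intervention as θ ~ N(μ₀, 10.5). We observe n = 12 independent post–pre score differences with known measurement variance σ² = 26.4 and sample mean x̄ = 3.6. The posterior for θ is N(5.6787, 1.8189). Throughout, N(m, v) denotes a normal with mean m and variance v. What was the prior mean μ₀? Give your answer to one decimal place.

The posterior mean is a precision-weighted average: μ_n = (τ₀μ₀ + τ_data·x̄)/(τ₀+τ_data), with τ₀=1/σ₀² and τ_data=n/σ².
Here τ₀ = 1/10.5 = 0.095238 and τ_data = 12/26.4 = 0.454545, so τ_n = 0.549783.
Rearranging for μ₀: μ₀ = (μ_n·τ_n − τ_data·x̄)/τ₀ = (5.6787·0.549783 − 0.454545·3.6) / 0.095238 = 1.485691/0.095238 ≈ 15.6.

μ₀ = 15.6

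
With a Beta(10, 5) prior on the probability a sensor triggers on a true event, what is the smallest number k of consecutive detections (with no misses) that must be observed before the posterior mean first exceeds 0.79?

After k detections and 0 misses the posterior is Beta(10+k, 5), with mean (10+k)/(10+5+k).
Set (10+k)/(15+k) > 0.79 and solve: k > (0.79·15 − 10)/(1 − 0.79) = 8.810.
The smallest integer exceeding 8.810 is 9, and checking k=9: (19)/(24) = 0.7917 > 0.79.

k = 9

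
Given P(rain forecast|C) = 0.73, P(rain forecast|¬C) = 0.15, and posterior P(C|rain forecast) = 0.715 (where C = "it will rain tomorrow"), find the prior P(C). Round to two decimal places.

Bayes' rule in odds form gives O(C|E) = O(C)·[P(E|C)/P(E|¬C)], hence O(C) = O(C|E)/LR.
Posterior odds = 0.715/(1−0.715) = 2.5088. LR = 0.73/0.15 = 4.8667.
Prior odds = 2.5088/4.8667 = 0.5155, so P(C) = 0.5155/(1+0.5155) ≈ 0.34.

P(C) = 0.34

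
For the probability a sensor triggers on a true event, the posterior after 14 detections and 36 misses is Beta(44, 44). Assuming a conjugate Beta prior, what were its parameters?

Beta(30, 8)

A Beta(a, b) prior with s successes and f failures in binomial data gives a Beta(a+s, b+f) posterior.
So a = 44 − 14 = 30 and b = 44 − 36 = 8.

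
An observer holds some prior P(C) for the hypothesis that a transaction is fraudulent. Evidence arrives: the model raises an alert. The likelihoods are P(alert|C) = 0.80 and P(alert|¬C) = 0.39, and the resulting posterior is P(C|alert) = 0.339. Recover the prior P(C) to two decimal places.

P(C) = 0.20

In odds form, posterior odds = prior odds × likelihood ratio, so prior odds = posterior odds ÷ LR.
Posterior odds = 0.339/(1−0.339) = 0.5129. LR = 0.80/0.39 = 2.0513.
Prior odds = 0.5129/2.0513 = 0.2500, so P(C) = 0.2500/(1+0.2500) ≈ 0.20.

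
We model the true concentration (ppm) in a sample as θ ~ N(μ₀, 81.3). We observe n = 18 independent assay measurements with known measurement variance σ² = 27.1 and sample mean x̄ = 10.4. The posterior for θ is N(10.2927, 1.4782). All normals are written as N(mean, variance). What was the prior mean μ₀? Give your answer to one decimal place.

With known observation variance, the Normal–Normal posterior has precision τ_n = τ₀ + n/σ² and mean μ_n = (τ₀μ₀ + (n/σ²)x̄)/τ_n.
Here τ₀ = 1/81.3 = 0.012300 and τ_data = 18/27.1 = 0.664207, so τ_n = 0.676507.
Rearranging for μ₀: μ₀ = (μ_n·τ_n − τ_data·x̄)/τ₀ = (10.2927·0.676507 − 0.664207·10.4) / 0.012300 = 0.055331/0.012300 ≈ 4.5.

μ₀ = 4.5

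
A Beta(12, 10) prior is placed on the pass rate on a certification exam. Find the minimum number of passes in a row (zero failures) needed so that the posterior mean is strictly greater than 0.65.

k = 7

After k passes and 0 failures the posterior is Beta(12+k, 10), with mean (12+k)/(12+10+k).
Set (12+k)/(22+k) > 0.65 and solve: k > (0.65·22 − 12)/(1 − 0.65) = 6.571.
The smallest integer exceeding 6.571 is 7.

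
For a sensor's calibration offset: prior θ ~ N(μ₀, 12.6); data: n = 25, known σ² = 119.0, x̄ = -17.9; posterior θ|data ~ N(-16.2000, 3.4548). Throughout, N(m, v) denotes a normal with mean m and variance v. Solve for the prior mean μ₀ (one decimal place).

μ₀ = -11.7

The posterior mean is a precision-weighted average: μ_n = (τ₀μ₀ + τ_data·x̄)/(τ₀+τ_data), with τ₀=1/σ₀² and τ_data=n/σ².
Here τ₀ = 1/12.6 = 0.079365 and τ_data = 25/119.0 = 0.210084, so τ_n = 0.289449.
Rearranging for μ₀: μ₀ = (μ_n·τ_n − τ_data·x̄)/τ₀ = (-16.2000·0.289449 − 0.210084·-17.9) / 0.079365 = -0.928570/0.079365 ≈ -11.7.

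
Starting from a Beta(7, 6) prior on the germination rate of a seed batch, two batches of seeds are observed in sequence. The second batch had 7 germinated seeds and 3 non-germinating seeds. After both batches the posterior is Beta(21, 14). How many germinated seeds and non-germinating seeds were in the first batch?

Because Beta–binomial updating is additive in the counts, the combined data contributed (α_post−α_prior, β_post−β_prior) successes and failures.
Total across both batches: 21−7=14 germinated seeds, 14−6=8 non-germinating seeds.
Subtract the second batch: 14−7=7 germinated seeds and 8−3=5 non-germinating seeds.

7 germinated seeds and 5 non-germinating seeds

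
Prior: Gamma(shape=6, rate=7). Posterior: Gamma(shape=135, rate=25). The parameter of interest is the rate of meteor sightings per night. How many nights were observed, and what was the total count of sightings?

Gamma–Poisson conjugacy: posterior shape = α + Σxᵢ, posterior rate = β + n.
Matching: Σxᵢ = 135 − 6 = 129 and n = 25 − 7 = 18.

n = 18 nights with total 129 sightings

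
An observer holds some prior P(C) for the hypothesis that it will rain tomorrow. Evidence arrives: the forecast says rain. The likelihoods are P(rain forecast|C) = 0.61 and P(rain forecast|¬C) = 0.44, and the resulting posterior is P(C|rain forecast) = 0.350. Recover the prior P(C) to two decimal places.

P(C) = 0.28

Bayes' rule in odds form gives O(C|E) = O(C)·[P(E|C)/P(E|¬C)], hence O(C) = O(C|E)/LR.
Posterior odds = 0.350/(1−0.350) = 0.5385. LR = 0.61/0.44 = 1.3864.
Prior odds = 0.5385/1.3864 = 0.3884, so P(C) = 0.3884/(1+0.3884) ≈ 0.28.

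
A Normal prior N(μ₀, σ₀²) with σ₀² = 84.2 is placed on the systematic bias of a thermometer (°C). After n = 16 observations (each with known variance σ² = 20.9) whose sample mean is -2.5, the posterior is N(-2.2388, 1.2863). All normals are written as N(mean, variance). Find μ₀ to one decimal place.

With known observation variance, the Normal–Normal posterior has precision τ_n = τ₀ + n/σ² and mean μ_n = (τ₀μ₀ + (n/σ²)x̄)/τ_n.
Here τ₀ = 1/84.2 = 0.011876 and τ_data = 16/20.9 = 0.765550, so τ_n = 0.777426.
Rearranging for μ₀: μ₀ = (μ_n·τ_n − τ_data·x̄)/τ₀ = (-2.2388·0.777426 − 0.765550·-2.5) / 0.011876 = 0.173374/0.011876 ≈ 14.6.

μ₀ = 14.6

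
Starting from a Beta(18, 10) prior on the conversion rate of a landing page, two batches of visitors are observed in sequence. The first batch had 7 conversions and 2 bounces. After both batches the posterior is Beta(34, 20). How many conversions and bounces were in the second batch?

9 conversions and 8 bounces

Sequential conjugate updates are equivalent to a single update on the pooled data, so total successes = posterior α − prior α and total failures = posterior β − prior β.
Total across both batches: 34−18=16 conversions, 20−10=10 bounces.
Subtract the first batch: 16−7=9 conversions and 10−2=8 bounces.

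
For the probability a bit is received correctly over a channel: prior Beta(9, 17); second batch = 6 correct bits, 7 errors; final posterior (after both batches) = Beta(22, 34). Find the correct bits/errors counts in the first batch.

7 correct bits and 10 errors

Sequential conjugate updates are equivalent to a single update on the pooled data, so total successes = posterior α − prior α and total failures = posterior β − prior β.
Total across both batches: 22−9=13 correct bits, 34−17=17 errors.
Subtract the second batch: 13−6=7 correct bits and 17−7=10 errors.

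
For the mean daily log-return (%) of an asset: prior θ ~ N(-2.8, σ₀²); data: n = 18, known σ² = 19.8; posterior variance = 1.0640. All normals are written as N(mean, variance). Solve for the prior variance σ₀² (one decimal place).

σ₀² = 32.5

For the Normal–Normal model with known σ², precisions add: τ_n = τ₀ + n/σ².
So 1/σ₀² = 1/1.0640 − 18/19.8 = 0.939850 − 0.909091 = 0.030759.
Hence σ₀² = 1/0.030759 ≈ 32.5.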